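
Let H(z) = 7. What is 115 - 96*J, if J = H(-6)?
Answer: -557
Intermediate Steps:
J = 7
115 - 96*J = 115 - 96*7 = 115 - 672 = -557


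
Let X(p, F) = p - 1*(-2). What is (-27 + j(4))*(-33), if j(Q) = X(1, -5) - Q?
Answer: 924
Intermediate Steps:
X(p, F) = 2 + p (X(p, F) = p + 2 = 2 + p)
j(Q) = 3 - Q (j(Q) = (2 + 1) - Q = 3 - Q)
(-27 + j(4))*(-33) = (-27 + (3 - 1*4))*(-33) = (-27 + (3 - 4))*(-33) = (-27 - 1)*(-33) = -28*(-33) = 924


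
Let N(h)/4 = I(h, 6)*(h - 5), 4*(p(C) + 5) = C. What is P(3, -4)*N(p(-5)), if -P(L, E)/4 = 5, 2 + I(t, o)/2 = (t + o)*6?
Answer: -6300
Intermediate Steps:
I(t, o) = -4 + 12*o + 12*t (I(t, o) = -4 + 2*((t + o)*6) = -4 + 2*((o + t)*6) = -4 + 2*(6*o + 6*t) = -4 + (12*o + 12*t) = -4 + 12*o + 12*t)
P(L, E) = -20 (P(L, E) = -4*5 = -20)
p(C) = -5 + C/4
N(h) = 4*(-5 + h)*(68 + 12*h) (N(h) = 4*((-4 + 12*6 + 12*h)*(h - 5)) = 4*((-4 + 72 + 12*h)*(-5 + h)) = 4*((68 + 12*h)*(-5 + h)) = 4*((-5 + h)*(68 + 12*h)) = 4*(-5 + h)*(68 + 12*h))
P(3, -4)*N(p(-5)) = -320*(-5 + (-5 + (1/4)*(-5)))*(17 + 3*(-5 + (1/4)*(-5))) = -320*(-5 + (-5 - 5/4))*(17 + 3*(-5 - 5/4)) = -320*(-5 - 25/4)*(17 + 3*(-25/4)) = -320*(-45)*(17 - 75/4)/4 = -320*(-45)*(-7)/(4*4) = -20*315 = -6300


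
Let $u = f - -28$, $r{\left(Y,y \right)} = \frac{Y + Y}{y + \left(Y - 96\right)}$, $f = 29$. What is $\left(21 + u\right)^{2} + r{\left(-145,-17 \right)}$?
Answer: $\frac{784981}{129} \approx 6085.1$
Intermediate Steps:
$r{\left(Y,y \right)} = \frac{2 Y}{-96 + Y + y}$ ($r{\left(Y,y \right)} = \frac{2 Y}{y + \left(-96 + Y\right)} = \frac{2 Y}{-96 + Y + y}$)
$u = 57$ ($u = 29 - -28 = 29 + 28 = 57$)
$\left(21 + u\right)^{2} + r{\left(-145,-17 \right)} = \left(21 + 57\right)^{2} + 2 \left(-145\right) \frac{1}{-96 - 145 - 17} = 78^{2} + 2 \left(-145\right) \frac{1}{-258} = 6084 + 2 \left(-145\right) \left(- \frac{1}{258}\right) = 6084 + \frac{145}{129} = \frac{784981}{129}$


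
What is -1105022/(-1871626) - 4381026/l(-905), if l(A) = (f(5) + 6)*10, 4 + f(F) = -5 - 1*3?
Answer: 683309039133/9358130 ≈ 73018.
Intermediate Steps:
f(F) = -12 (f(F) = -4 + (-5 - 1*3) = -4 + (-5 - 3) = -4 - 8 = -12)
l(A) = -60 (l(A) = (-12 + 6)*10 = -6*10 = -60)
-1105022/(-1871626) - 4381026/l(-905) = -1105022/(-1871626) - 4381026/(-60) = -1105022*(-1/1871626) - 4381026*(-1/60) = 552511/935813 + 730171/10 = 683309039133/9358130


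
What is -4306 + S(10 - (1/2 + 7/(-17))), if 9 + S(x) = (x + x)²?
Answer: -1133466/289 ≈ -3922.0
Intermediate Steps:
S(x) = -9 + 4*x² (S(x) = -9 + (x + x)² = -9 + (2*x)² = -9 + 4*x²)
-4306 + S(10 - (1/2 + 7/(-17))) = -4306 + (-9 + 4*(10 - (1/2 + 7/(-17)))²) = -4306 + (-9 + 4*(10 - (1*(½) + 7*(-1/17)))²) = -4306 + (-9 + 4*(10 - (½ - 7/17))²) = -4306 + (-9 + 4*(10 - 1*3/34)²) = -4306 + (-9 + 4*(10 - 3/34)²) = -4306 + (-9 + 4*(337/34)²) = -4306 + (-9 + 4*(113569/1156)) = -4306 + (-9 + 113569/289) = -4306 + 110968/289 = -1133466/289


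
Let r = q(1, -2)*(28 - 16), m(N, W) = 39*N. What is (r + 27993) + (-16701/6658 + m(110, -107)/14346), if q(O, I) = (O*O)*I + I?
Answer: 444829052089/15919278 ≈ 27943.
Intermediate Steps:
q(O, I) = I + I*O² (q(O, I) = O²*I + I = I*O² + I = I + I*O²)
r = -48 (r = (-2*(1 + 1²))*(28 - 16) = -2*(1 + 1)*12 = -2*2*12 = -4*12 = -48)
(r + 27993) + (-16701/6658 + m(110, -107)/14346) = (-48 + 27993) + (-16701/6658 + (39*110)/14346) = 27945 + (-16701*1/6658 + 4290*(1/14346)) = 27945 + (-16701/6658 + 715/2391) = 27945 - 35171621/15919278 = 444829052089/15919278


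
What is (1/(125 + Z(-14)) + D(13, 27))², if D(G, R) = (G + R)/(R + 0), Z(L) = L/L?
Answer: 316969/142884 ≈ 2.2184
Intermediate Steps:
Z(L) = 1
D(G, R) = (G + R)/R
(1/(125 + Z(-14)) + D(13, 27))² = (1/(125 + 1) + (13 + 27)/27)² = (1/126 + (1/27)*40)² = (1/126 + 40/27)² = (563/378)² = 316969/142884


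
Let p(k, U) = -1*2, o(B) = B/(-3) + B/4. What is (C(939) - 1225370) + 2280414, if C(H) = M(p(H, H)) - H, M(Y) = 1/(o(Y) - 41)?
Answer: 258255719/245 ≈ 1.0541e+6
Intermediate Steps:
o(B) = -B/12 (o(B) = B*(-⅓) + B*(¼) = -B/3 + B/4 = -B/12)
p(k, U) = -2
M(Y) = 1/(-41 - Y/12) (M(Y) = 1/(-Y/12 - 41) = 1/(-41 - Y/12))
C(H) = -6/245 - H (C(H) = -12/(492 - 2) - H = -12/490 - H = -12*1/490 - H = -6/245 - H)
(C(939) - 1225370) + 2280414 = ((-6/245 - 1*939) - 1225370) + 2280414 = ((-6/245 - 939) - 1225370) + 2280414 = (-230061/245 - 1225370) + 2280414 = -300445711/245 + 2280414 = 258255719/245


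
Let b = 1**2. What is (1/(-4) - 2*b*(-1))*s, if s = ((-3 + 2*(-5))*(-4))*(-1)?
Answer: -91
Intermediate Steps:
b = 1
s = -52 (s = ((-3 - 10)*(-4))*(-1) = -13*(-4)*(-1) = 52*(-1) = -52)
(1/(-4) - 2*b*(-1))*s = (1/(-4) - 2*1*(-1))*(-52) = (-1/4 - 2*(-1))*(-52) = (-1/4 + 2)*(-52) = (7/4)*(-52) = -91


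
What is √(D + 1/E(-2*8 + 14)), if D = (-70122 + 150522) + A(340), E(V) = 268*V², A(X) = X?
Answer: √5799069827/268 ≈ 284.15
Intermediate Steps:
D = 80740 (D = (-70122 + 150522) + 340 = 80400 + 340 = 80740)
√(D + 1/E(-2*8 + 14)) = √(80740 + 1/(268*(-2*8 + 14)²)) = √(80740 + 1/(268*(-16 + 14)²)) = √(80740 + 1/(268*(-2)²)) = √(80740 + 1/(268*4)) = √(80740 + 1/1072) = √(86553281/1072) = √5799069827/268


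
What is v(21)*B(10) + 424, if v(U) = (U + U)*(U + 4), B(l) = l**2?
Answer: 105424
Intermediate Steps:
v(U) = 2*U*(4 + U) (v(U) = (2*U)*(4 + U) = 2*U*(4 + U))
v(21)*B(10) + 424 = (2*21*(4 + 21))*10**2 + 424 = (2*21*25)*100 + 424 = 1050*100 + 424 = 105000 + 424 = 105424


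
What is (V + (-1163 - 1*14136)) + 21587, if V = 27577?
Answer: 33865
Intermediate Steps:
(V + (-1163 - 1*14136)) + 21587 = (27577 + (-1163 - 1*14136)) + 21587 = (27577 + (-1163 - 14136)) + 21587 = (27577 - 15299) + 21587 = 12278 + 21587 = 33865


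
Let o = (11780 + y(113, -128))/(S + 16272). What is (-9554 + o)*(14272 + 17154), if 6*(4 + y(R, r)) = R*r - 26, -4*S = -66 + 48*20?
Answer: -9636343438816/32097 ≈ -3.0023e+8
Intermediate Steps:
S = -447/2 (S = -(-66 + 48*20)/4 = -(-66 + 960)/4 = -1/4*894 = -447/2 ≈ -223.50)
y(R, r) = -25/3 + R*r/6 (y(R, r) = -4 + (R*r - 26)/6 = -4 + (-26 + R*r)/6 = -4 + (-13/3 + R*r/6) = -25/3 + R*r/6)
o = 18722/32097 (o = (11780 + (-25/3 + (1/6)*113*(-128)))/(-447/2 + 16272) = (11780 + (-25/3 - 7232/3))/(32097/2) = (11780 - 2419)*(2/32097) = 9361*(2/32097) = 18722/32097 ≈ 0.58329)
(-9554 + o)*(14272 + 17154) = (-9554 + 18722/32097)*(14272 + 17154) = -306636016/32097*31426 = -9636343438816/32097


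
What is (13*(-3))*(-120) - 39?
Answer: 4641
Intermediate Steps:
(13*(-3))*(-120) - 39 = -39*(-120) - 39 = 4680 - 39 = 4641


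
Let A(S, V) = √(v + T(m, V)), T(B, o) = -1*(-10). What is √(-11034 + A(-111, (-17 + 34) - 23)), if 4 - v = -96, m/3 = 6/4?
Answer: √(-11034 + √110) ≈ 104.99*I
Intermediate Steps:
m = 9/2 (m = 3*(6/4) = 3*(6*(¼)) = 3*(3/2) = 9/2 ≈ 4.5000)
v = 100 (v = 4 - 1*(-96) = 4 + 96 = 100)
T(B, o) = 10
A(S, V) = √110 (A(S, V) = √(100 + 10) = √110)
√(-11034 + A(-111, (-17 + 34) - 23)) = √(-11034 + √110)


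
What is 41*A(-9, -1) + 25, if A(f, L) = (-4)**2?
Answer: 681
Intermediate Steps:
A(f, L) = 16
41*A(-9, -1) + 25 = 41*16 + 25 = 656 + 25 = 681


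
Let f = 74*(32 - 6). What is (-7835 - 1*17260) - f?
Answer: -27019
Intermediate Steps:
f = 1924 (f = 74*26 = 1924)
(-7835 - 1*17260) - f = (-7835 - 1*17260) - 1*1924 = (-7835 - 17260) - 1924 = -25095 - 1924 = -27019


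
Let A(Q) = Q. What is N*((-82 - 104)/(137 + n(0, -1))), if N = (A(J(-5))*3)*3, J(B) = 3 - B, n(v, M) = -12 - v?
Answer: -13392/125 ≈ -107.14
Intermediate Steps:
N = 72 (N = ((3 - 1*(-5))*3)*3 = ((3 + 5)*3)*3 = (8*3)*3 = 24*3 = 72)
N*((-82 - 104)/(137 + n(0, -1))) = 72*((-82 - 104)/(137 + (-12 - 1*0))) = 72*(-186/(137 + (-12 + 0))) = 72*(-186/(137 - 12)) = 72*(-186/125) = -13392/125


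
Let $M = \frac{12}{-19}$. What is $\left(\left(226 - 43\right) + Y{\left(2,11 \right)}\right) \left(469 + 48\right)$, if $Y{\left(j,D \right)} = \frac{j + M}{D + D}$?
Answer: $\frac{1798220}{19} \approx 94643.0$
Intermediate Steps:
$M = - \frac{12}{19}$ ($M = 12 \left(- \frac{1}{19}\right) = - \frac{12}{19} \approx -0.63158$)
$Y{\left(j,D \right)} = \frac{- \frac{12}{19} + j}{2 D}$ ($Y{\left(j,D \right)} = \frac{j - \frac{12}{19}}{D + D} = \frac{- \frac{12}{19} + j}{2 D}$)
$\left(\left(226 - 43\right) + Y{\left(2,11 \right)}\right) \left(469 + 48\right) = \left(\left(226 - 43\right) + \frac{-12 + 19 \cdot 2}{38 \cdot 11}\right) \left(469 + 48\right) = \left(183 + \frac{1}{38} \cdot \frac{1}{11} \left(-12 + 38\right)\right) 517 = \left(183 + \frac{1}{38} \cdot \frac{1}{11} \cdot 26\right) 517 = \left(183 + \frac{13}{209}\right) 517 = \frac{38260}{209} \cdot 517 = \frac{1798220}{19}$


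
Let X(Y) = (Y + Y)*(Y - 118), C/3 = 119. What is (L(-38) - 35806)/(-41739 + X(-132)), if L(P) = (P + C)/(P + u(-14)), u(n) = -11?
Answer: -1754813/1188789 ≈ -1.4761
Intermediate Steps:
C = 357 (C = 3*119 = 357)
X(Y) = 2*Y*(-118 + Y) (X(Y) = (2*Y)*(-118 + Y) = 2*Y*(-118 + Y))
L(P) = (357 + P)/(-11 + P) (L(P) = (P + 357)/(P - 11) = (357 + P)/(-11 + P))
(L(-38) - 35806)/(-41739 + X(-132)) = ((357 - 38)/(-11 - 38) - 35806)/(-41739 + 2*(-132)*(-118 - 132)) = (319/(-49) - 35806)/(-41739 + 2*(-132)*(-250)) = (-1/49*319 - 35806)/(-41739 + 66000) = (-319/49 - 35806)/24261 = -1754813/49*1/24261 = -1754813/1188789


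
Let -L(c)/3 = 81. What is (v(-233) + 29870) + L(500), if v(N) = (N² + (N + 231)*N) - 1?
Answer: 84381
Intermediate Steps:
L(c) = -243 (L(c) = -3*81 = -243)
v(N) = -1 + N² + N*(231 + N) (v(N) = (N² + (231 + N)*N) - 1 = (N² + N*(231 + N)) - 1 = -1 + N² + N*(231 + N))
(v(-233) + 29870) + L(500) = ((-1 + 2*(-233)² + 231*(-233)) + 29870) - 243 = ((-1 + 2*54289 - 53823) + 29870) - 243 = ((-1 + 108578 - 53823) + 29870) - 243 = (54754 + 29870) - 243 = 84624 - 243 = 84381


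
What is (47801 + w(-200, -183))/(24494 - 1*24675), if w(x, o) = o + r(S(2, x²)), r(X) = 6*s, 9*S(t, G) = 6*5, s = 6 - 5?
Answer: -47624/181 ≈ -263.12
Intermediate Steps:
s = 1
S(t, G) = 10/3 (S(t, G) = (6*5)/9 = (⅑)*30 = 10/3)
r(X) = 6 (r(X) = 6*1 = 6)
w(x, o) = 6 + o (w(x, o) = o + 6 = 6 + o)
(47801 + w(-200, -183))/(24494 - 1*24675) = (47801 + (6 - 183))/(24494 - 1*24675) = (47801 - 177)/(24494 - 24675) = 47624/(-181) = 47624*(-1/181) = -47624/181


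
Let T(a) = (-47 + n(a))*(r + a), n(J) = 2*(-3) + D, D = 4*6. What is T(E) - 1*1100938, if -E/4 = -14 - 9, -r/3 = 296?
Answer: -1077854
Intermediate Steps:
r = -888 (r = -3*296 = -888)
D = 24
n(J) = 18 (n(J) = 2*(-3) + 24 = -6 + 24 = 18)
E = 92 (E = -4*(-14 - 9) = -4*(-23) = 92)
T(a) = 25752 - 29*a (T(a) = (-47 + 18)*(-888 + a) = -29*(-888 + a) = 25752 - 29*a)
T(E) - 1*1100938 = (25752 - 29*92) - 1*1100938 = (25752 - 2668) - 1100938 = 23084 - 1100938 = -1077854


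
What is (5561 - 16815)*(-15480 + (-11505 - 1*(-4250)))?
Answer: 255859690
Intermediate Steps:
(5561 - 16815)*(-15480 + (-11505 - 1*(-4250))) = -11254*(-15480 + (-11505 + 4250)) = -11254*(-15480 - 7255) = -11254*(-22735) = 255859690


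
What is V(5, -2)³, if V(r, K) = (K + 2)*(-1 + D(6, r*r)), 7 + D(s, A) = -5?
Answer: 0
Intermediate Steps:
D(s, A) = -12 (D(s, A) = -7 - 5 = -12)
V(r, K) = -26 - 13*K (V(r, K) = (K + 2)*(-1 - 12) = (2 + K)*(-13) = -26 - 13*K)
V(5, -2)³ = (-26 - 13*(-2))³ = (-26 + 26)³ = 0³ = 0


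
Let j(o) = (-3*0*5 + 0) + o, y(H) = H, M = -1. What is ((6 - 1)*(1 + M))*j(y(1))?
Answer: 0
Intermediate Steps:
j(o) = o (j(o) = (0*5 + 0) + o = (0 + 0) + o = 0 + o = o)
((6 - 1)*(1 + M))*j(y(1)) = ((6 - 1)*(1 - 1))*1 = (5*0)*1 = 0*1 = 0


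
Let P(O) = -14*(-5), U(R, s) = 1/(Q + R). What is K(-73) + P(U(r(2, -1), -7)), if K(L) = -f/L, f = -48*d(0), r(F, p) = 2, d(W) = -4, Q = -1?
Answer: 5302/73 ≈ 72.630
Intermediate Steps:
f = 192 (f = -48*(-4) = 192)
K(L) = -192/L
U(R, s) = 1/(-1 + R)
P(O) = 70
K(-73) + P(U(r(2, -1), -7)) = -192/(-73) + 70 = -192*(-1/73) + 70 = 192/73 + 70 = 5302/73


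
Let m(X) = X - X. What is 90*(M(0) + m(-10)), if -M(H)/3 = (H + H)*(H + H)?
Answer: 0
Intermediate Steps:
M(H) = -12*H² (M(H) = -3*(H + H)*(H + H) = -3*2*H*2*H = -12*H²)
m(X) = 0
90*(M(0) + m(-10)) = 90*(-12*0² + 0) = 90*(-12*0 + 0) = 90*(0 + 0) = 90*0 = 0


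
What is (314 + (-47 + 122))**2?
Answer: 151321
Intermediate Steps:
(314 + (-47 + 122))**2 = (314 + 75)**2 = 389**2 = 151321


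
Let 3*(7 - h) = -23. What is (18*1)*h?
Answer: 264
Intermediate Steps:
h = 44/3 (h = 7 - ⅓*(-23) = 7 + 23/3 = 44/3 ≈ 14.667)
(18*1)*h = (18*1)*(44/3) = 18*(44/3) = 264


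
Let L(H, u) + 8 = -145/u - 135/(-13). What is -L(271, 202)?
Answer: -4377/2626 ≈ -1.6668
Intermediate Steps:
L(H, u) = 31/13 - 145/u (L(H, u) = -8 + (-145/u - 135/(-13)) = -8 + (-145/u - 135*(-1/13)) = -8 + (-145/u + 135/13) = -8 + (135/13 - 145/u) = 31/13 - 145/u)
-L(271, 202) = -(31/13 - 145/202) = -1*4377/2626 = -4377/2626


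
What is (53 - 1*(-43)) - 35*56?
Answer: -1864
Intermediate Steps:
(53 - 1*(-43)) - 35*56 = (53 + 43) - 1960 = 96 - 1960 = -1864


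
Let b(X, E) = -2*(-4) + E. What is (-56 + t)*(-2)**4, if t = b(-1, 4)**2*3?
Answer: 6016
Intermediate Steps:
b(X, E) = 8 + E
t = 432 (t = (8 + 4)**2*3 = 12**2*3 = 144*3 = 432)
(-56 + t)*(-2)**4 = (-56 + 432)*(-2)**4 = 376*16 = 6016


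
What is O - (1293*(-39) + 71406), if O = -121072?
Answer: -142051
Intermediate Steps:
O - (1293*(-39) + 71406) = -121072 - (1293*(-39) + 71406) = -121072 - (-50427 + 71406) = -121072 - 1*20979 = -121072 - 20979 = -142051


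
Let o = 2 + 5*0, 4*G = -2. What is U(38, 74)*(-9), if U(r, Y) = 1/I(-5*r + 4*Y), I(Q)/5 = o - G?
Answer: -18/25 ≈ -0.72000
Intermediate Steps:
G = -1/2 (G = (1/4)*(-2) = -1/2 ≈ -0.50000)
o = 2 (o = 2 + 0 = 2)
I(Q) = 25/2 (I(Q) = 5*(2 - 1*(-1/2)) = 5*(2 + 1/2) = 5*(5/2) = 25/2)
U(r, Y) = 2/25 (U(r, Y) = 1/(25/2) = 2/25)
U(38, 74)*(-9) = (2/25)*(-9) = -18/25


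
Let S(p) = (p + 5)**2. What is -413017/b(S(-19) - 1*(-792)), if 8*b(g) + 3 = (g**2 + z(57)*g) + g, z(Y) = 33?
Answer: -3304136/1009733 ≈ -3.2723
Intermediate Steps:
S(p) = (5 + p)**2
b(g) = -3/8 + g**2/8 + 17*g/4 (b(g) = -3/8 + ((g**2 + 33*g) + g)/8 = -3/8 + (g**2 + 34*g)/8 = -3/8 + (g**2/8 + 17*g/4) = -3/8 + g**2/8 + 17*g/4)
-413017/b(S(-19) - 1*(-792)) = -413017/(-3/8 + ((5 - 19)**2 - 1*(-792))**2/8 + 17*((5 - 19)**2 - 1*(-792))/4) = -413017/(-3/8 + ((-14)**2 + 792)**2/8 + 17*((-14)**2 + 792)/4) = -413017/(-3/8 + (196 + 792)**2/8 + 17*(196 + 792)/4) = -413017/(-3/8 + (1/8)*988**2 + (17/4)*988) = -413017/(-3/8 + (1/8)*976144 + 4199) = -413017/(-3/8 + 122018 + 4199) = -413017/1009733/8 = -413017*8/1009733 = -3304136/1009733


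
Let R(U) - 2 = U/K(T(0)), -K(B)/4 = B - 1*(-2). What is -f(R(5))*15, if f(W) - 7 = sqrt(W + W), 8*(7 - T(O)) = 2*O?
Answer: -105 - 5*sqrt(134)/2 ≈ -133.94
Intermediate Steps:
T(O) = 7 - O/4
K(B) = -8 - 4*B (K(B) = -4*(B - 1*(-2)) = -4*(B + 2) = -4*(2 + B) = -8 - 4*B)
R(U) = 2 - U/36 (R(U) = 2 + U/(-8 - 4*(7 - 1/4*0)) = 2 + U/(-8 - 4*(7 + 0)) = 2 + U/(-8 - 4*7) = 2 + U/(-8 - 28) = 2 + U/(-36) = 2 + U*(-1/36) = 2 - U/36)
f(W) = 7 + sqrt(2)*sqrt(W) (f(W) = 7 + sqrt(W + W) = 7 + sqrt(2*W) = 7 + sqrt(2)*sqrt(W))
-f(R(5))*15 = -(7 + sqrt(2)*sqrt(2 - 1/36*5))*15 = -(7 + sqrt(2)*sqrt(2 - 5/36))*15 = -(7 + sqrt(2)*sqrt(67/36))*15 = -(7 + sqrt(2)*(sqrt(67)/6))*15 = -(7 + sqrt(134)/6)*15 = (-7 - sqrt(134)/6)*15 = -105 - 5*sqrt(134)/2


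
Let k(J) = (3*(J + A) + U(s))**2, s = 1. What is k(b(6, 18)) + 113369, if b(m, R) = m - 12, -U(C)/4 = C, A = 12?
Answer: 113565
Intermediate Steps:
U(C) = -4*C
b(m, R) = -12 + m
k(J) = (32 + 3*J)**2 (k(J) = (3*(J + 12) - 4*1)**2 = (3*(12 + J) - 4)**2 = ((36 + 3*J) - 4)**2 = (32 + 3*J)**2)
k(b(6, 18)) + 113369 = (32 + 3*(-12 + 6))**2 + 113369 = (32 + 3*(-6))**2 + 113369 = (32 - 18)**2 + 113369 = 14**2 + 113369 = 196 + 113369 = 113565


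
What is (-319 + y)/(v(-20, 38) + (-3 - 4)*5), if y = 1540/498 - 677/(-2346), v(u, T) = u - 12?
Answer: 61456711/13046106 ≈ 4.7107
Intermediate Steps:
v(u, T) = -12 + u
y = 658331/194718 (y = 1540*(1/498) - 677*(-1/2346) = 770/249 + 677/2346 = 658331/194718 ≈ 3.3809)
(-319 + y)/(v(-20, 38) + (-3 - 4)*5) = (-319 + 658331/194718)/((-12 - 20) + (-3 - 4)*5) = -61456711/(194718*(-32 - 7*5)) = -61456711/(194718*(-32 - 35)) = -61456711/194718/(-67) = -61456711/194718*(-1/67) = 61456711/13046106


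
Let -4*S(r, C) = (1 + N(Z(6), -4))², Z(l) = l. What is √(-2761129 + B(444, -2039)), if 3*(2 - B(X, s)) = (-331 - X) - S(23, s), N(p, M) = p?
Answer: I*√11043491/2 ≈ 1661.6*I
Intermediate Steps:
S(r, C) = -49/4 (S(r, C) = -(1 + 6)²/4 = -¼*7² = -¼*49 = -49/4)
B(X, s) = 433/4 + X/3 (B(X, s) = 2 - ((-331 - X) - 1*(-49/4))/3 = 2 - ((-331 - X) + 49/4)/3 = 2 - (-1275/4 - X)/3 = 2 + (425/4 + X/3) = 433/4 + X/3)
√(-2761129 + B(444, -2039)) = √(-2761129 + (433/4 + (⅓)*444)) = √(-2761129 + (433/4 + 148)) = √(-2761129 + 1025/4) = √(-11043491/4) = I*√11043491/2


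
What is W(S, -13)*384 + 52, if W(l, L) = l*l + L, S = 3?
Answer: -1484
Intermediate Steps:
W(l, L) = L + l² (W(l, L) = l² + L = L + l²)
W(S, -13)*384 + 52 = (-13 + 3²)*384 + 52 = (-13 + 9)*384 + 52 = -4*384 + 52 = -1536 + 52 = -1484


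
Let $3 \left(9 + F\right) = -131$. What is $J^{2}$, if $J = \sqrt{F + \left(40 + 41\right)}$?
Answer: $\frac{85}{3} \approx 28.333$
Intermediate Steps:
$F = - \frac{158}{3}$ ($F = -9 + \frac{1}{3} \left(-131\right) = -9 - \frac{131}{3} = - \frac{158}{3} \approx -52.667$)
$J = \frac{\sqrt{255}}{3}$ ($J = \sqrt{- \frac{158}{3} + \left(40 + 41\right)} = \sqrt{- \frac{158}{3} + 81} = \sqrt{\frac{85}{3}} = \frac{\sqrt{255}}{3} \approx 5.3229$)
$J^{2} = \left(\frac{\sqrt{255}}{3}\right)^{2} = \frac{85}{3}$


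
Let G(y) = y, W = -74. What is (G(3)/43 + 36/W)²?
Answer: 439569/2531281 ≈ 0.17365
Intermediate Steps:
(G(3)/43 + 36/W)² = (3/43 + 36/(-74))² = (3*(1/43) + 36*(-1/74))² = (3/43 - 18/37)² = (-663/1591)² = 439569/2531281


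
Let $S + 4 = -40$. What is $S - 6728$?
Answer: $-6772$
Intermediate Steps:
$S = -44$ ($S = -4 - 40 = -44$)
$S - 6728 = -44 - 6728 = -6772$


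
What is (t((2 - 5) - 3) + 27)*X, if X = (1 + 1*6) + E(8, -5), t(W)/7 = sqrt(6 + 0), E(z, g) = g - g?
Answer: 189 + 49*sqrt(6) ≈ 309.02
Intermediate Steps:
E(z, g) = 0
t(W) = 7*sqrt(6) (t(W) = 7*sqrt(6 + 0) = 7*sqrt(6))
X = 7 (X = (1 + 1*6) + 0 = (1 + 6) + 0 = 7 + 0 = 7)
(t((2 - 5) - 3) + 27)*X = (7*sqrt(6) + 27)*7 = (27 + 7*sqrt(6))*7 = 189 + 49*sqrt(6)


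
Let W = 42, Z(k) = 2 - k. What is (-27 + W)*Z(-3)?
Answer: 75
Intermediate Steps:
(-27 + W)*Z(-3) = (-27 + 42)*(2 - 1*(-3)) = 15*(2 + 3) = 15*5 = 75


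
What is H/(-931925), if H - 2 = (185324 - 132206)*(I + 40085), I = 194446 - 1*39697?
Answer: -10349192414/931925 ≈ -11105.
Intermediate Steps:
I = 154749 (I = 194446 - 39697 = 154749)
H = 10349192414 (H = 2 + (185324 - 132206)*(154749 + 40085) = 2 + 53118*194834 = 2 + 10349192412 = 10349192414)
H/(-931925) = 10349192414/(-931925) = 10349192414*(-1/931925) = -10349192414/931925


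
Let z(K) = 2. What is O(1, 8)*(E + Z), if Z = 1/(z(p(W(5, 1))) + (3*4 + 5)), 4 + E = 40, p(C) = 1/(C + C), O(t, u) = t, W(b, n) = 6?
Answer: 685/19 ≈ 36.053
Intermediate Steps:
p(C) = 1/(2*C)
E = 36 (E = -4 + 40 = 36)
Z = 1/19 (Z = 1/(2 + (3*4 + 5)) = 1/(2 + (12 + 5)) = 1/(2 + 17) = 1/19 ≈ 0.052632)
O(1, 8)*(E + Z) = 1*(36 + 1/19) = 1*(685/19) = 685/19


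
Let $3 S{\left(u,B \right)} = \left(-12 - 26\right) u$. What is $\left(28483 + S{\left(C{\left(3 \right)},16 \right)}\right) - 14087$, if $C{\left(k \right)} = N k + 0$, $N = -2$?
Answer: $14472$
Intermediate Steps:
$C{\left(k \right)} = - 2 k$ ($C{\left(k \right)} = - 2 k + 0 = - 2 k$)
$S{\left(u,B \right)} = - \frac{38 u}{3}$ ($S{\left(u,B \right)} = \frac{\left(-12 - 26\right) u}{3} = \frac{\left(-38\right) u}{3} = - \frac{38 u}{3}$)
$\left(28483 + S{\left(C{\left(3 \right)},16 \right)}\right) - 14087 = \left(28483 - \frac{38 \left(\left(-2\right) 3\right)}{3}\right) - 14087 = \left(28483 - -76\right) - 14087 = \left(28483 + 76\right) - 14087 = 28559 - 14087 = 14472$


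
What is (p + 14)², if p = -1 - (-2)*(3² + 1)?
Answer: 1089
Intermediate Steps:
p = 19 (p = -1 - (-2)*(9 + 1) = -1 - (-2)*10 = -1 - 1*(-20) = -1 + 20 = 19)
(p + 14)² = (19 + 14)² = 33² = 1089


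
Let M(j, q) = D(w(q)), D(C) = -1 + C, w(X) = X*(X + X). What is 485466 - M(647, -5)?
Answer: 485417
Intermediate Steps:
w(X) = 2*X² (w(X) = X*(2*X) = 2*X²)
M(j, q) = -1 + 2*q²
485466 - M(647, -5) = 485466 - (-1 + 2*(-5)²) = 485466 - (-1 + 2*25) = 485466 - (-1 + 50) = 485466 - 1*49 = 485466 - 49 = 485417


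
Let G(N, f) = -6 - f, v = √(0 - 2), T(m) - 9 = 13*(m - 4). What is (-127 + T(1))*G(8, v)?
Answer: 942 + 157*I*√2 ≈ 942.0 + 222.03*I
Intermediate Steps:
T(m) = -43 + 13*m (T(m) = 9 + 13*(m - 4) = 9 + 13*(-4 + m) = 9 + (-52 + 13*m) = -43 + 13*m)
v = I*√2 (v = √(-2) = I*√2 ≈ 1.4142*I)
(-127 + T(1))*G(8, v) = (-127 + (-43 + 13*1))*(-6 - I*√2) = (-127 + (-43 + 13))*(-6 - I*√2) = (-127 - 30)*(-6 - I*√2) = -157*(-6 - I*√2) = 942 + 157*I*√2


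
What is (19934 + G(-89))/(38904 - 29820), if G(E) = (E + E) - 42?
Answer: 9857/4542 ≈ 2.1702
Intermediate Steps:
G(E) = -42 + 2*E (G(E) = 2*E - 42 = -42 + 2*E)
(19934 + G(-89))/(38904 - 29820) = (19934 + (-42 + 2*(-89)))/(38904 - 29820) = (19934 + (-42 - 178))/9084 = (19934 - 220)*(1/9084) = 19714*(1/9084) = 9857/4542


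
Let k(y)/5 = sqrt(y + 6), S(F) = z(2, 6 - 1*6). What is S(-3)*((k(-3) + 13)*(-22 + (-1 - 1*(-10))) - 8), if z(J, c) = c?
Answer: 0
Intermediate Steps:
S(F) = 0 (S(F) = 6 - 1*6 = 6 - 6 = 0)
k(y) = 5*sqrt(6 + y) (k(y) = 5*sqrt(y + 6) = 5*sqrt(6 + y))
S(-3)*((k(-3) + 13)*(-22 + (-1 - 1*(-10))) - 8) = 0*((5*sqrt(6 - 3) + 13)*(-22 + (-1 - 1*(-10))) - 8) = 0*((5*sqrt(3) + 13)*(-22 + (-1 + 10)) - 8) = 0*((13 + 5*sqrt(3))*(-22 + 9) - 8) = 0*((13 + 5*sqrt(3))*(-13) - 8) = 0*((-169 - 65*sqrt(3)) - 8) = 0*(-177 - 65*sqrt(3)) = 0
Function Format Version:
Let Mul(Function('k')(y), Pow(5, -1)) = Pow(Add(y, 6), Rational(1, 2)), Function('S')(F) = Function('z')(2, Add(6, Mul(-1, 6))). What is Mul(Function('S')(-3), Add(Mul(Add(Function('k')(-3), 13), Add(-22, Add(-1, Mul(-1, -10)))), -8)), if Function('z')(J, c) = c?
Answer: 0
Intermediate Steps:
Function('S')(F) = 0 (Function('S')(F) = Add(6, Mul(-1, 6)) = Add(6, -6) = 0)
Function('k')(y) = Mul(5, Pow(Add(6, y), Rational(1, 2))) (Function('k')(y) = Mul(5, Pow(Add(y, 6), Rational(1, 2))) = Mul(5, Pow(Add(6, y), Rational(1, 2))))
Mul(Function('S')(-3), Add(Mul(Add(Function('k')(-3), 13), Add(-22, Add(-1, Mul(-1, -10)))), -8)) = Mul(0, Add(Mul(Add(Mul(5, Pow(Add(6, -3), Rational(1, 2))), 13), Add(-22, Add(-1, Mul(-1, -10)))), -8)) = Mul(0, Add(Mul(Add(Mul(5, Pow(3, Rational(1, 2))), 13), Add(-22, Add(-1, 10))), -8)) = Mul(0, Add(Mul(Add(13, Mul(5, Pow(3, Rational(1, 2)))), Add(-22, 9)), -8)) = Mul(0, Add(Mul(Add(13, Mul(5, Pow(3, Rational(1, 2)))), -13), -8)) = Mul(0, Add(Add(-169, Mul(-65, Pow(3, Rational(1, 2)))), -8)) = Mul(0, Add(-177, Mul(-65, Pow(3, Rational(1, 2))))) = 0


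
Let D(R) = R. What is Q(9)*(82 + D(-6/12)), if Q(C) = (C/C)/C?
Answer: 163/18 ≈ 9.0556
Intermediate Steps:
Q(C) = 1/C
Q(9)*(82 + D(-6/12)) = (82 - 6/12)/9 = (82 - 6*1/12)/9 = (82 - ½)/9 = (⅑)*(163/2) = 163/18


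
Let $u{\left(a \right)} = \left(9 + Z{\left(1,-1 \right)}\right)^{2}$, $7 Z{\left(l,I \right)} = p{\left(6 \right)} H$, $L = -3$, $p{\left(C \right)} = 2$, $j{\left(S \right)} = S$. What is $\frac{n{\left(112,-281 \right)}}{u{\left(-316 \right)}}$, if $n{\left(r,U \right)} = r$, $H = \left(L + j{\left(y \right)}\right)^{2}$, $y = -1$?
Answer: $\frac{5488}{9025} \approx 0.60809$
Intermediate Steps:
$H = 16$ ($H = \left(-3 - 1\right)^{2} = \left(-4\right)^{2} = 16$)
$Z{\left(l,I \right)} = \frac{32}{7}$ ($Z{\left(l,I \right)} = \frac{2 \cdot 16}{7} = \frac{1}{7} \cdot 32 = \frac{32}{7}$)
$u{\left(a \right)} = \frac{9025}{49}$ ($u{\left(a \right)} = \left(9 + \frac{32}{7}\right)^{2} = \left(\frac{95}{7}\right)^{2} = \frac{9025}{49}$)
$\frac{n{\left(112,-281 \right)}}{u{\left(-316 \right)}} = \frac{112}{\frac{9025}{49}} = 112 \cdot \frac{49}{9025} = \frac{5488}{9025}$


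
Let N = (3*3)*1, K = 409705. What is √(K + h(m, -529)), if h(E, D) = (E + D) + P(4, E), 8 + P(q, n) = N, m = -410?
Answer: √408767 ≈ 639.35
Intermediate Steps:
N = 9 (N = 9*1 = 9)
P(q, n) = 1 (P(q, n) = -8 + 9 = 1)
h(E, D) = 1 + D + E (h(E, D) = (E + D) + 1 = (D + E) + 1 = 1 + D + E)
√(K + h(m, -529)) = √(409705 + (1 - 529 - 410)) = √(409705 - 938) = √408767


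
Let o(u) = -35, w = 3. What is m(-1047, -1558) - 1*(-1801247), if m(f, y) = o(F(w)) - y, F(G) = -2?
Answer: 1802770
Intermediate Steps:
m(f, y) = -35 - y
m(-1047, -1558) - 1*(-1801247) = (-35 - 1*(-1558)) - 1*(-1801247) = (-35 + 1558) + 1801247 = 1523 + 1801247 = 1802770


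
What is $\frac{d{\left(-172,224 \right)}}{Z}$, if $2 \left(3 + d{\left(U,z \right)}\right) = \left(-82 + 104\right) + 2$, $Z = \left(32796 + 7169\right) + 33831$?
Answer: $\frac{9}{73796} \approx 0.00012196$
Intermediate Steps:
$Z = 73796$ ($Z = 39965 + 33831 = 73796$)
$d{\left(U,z \right)} = 9$ ($d{\left(U,z \right)} = -3 + \frac{\left(-82 + 104\right) + 2}{2} = -3 + \frac{22 + 2}{2} = -3 + \frac{1}{2} \cdot 24 = -3 + 12 = 9$)
$\frac{d{\left(-172,224 \right)}}{Z} = \frac{9}{73796}$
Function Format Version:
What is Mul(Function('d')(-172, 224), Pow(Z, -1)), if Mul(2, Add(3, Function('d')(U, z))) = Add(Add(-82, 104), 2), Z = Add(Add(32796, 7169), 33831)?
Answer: Rational(9, 73796) ≈ 0.00012196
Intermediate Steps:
Z = 73796 (Z = Add(39965, 33831) = 73796)
Function('d')(U, z) = 9 (Function('d')(U, z) = Add(-3, Mul(Rational(1, 2), Add(Add(-82, 104), 2))) = Add(-3, Mul(Rational(1, 2), Add(22, 2))) = Add(-3, Mul(Rational(1, 2), 24)) = Add(-3, 12) = 9)
Mul(Function('d')(-172, 224), Pow(Z, -1)) = Mul(9, Pow(73796, -1)) = Mul(9, Rational(1, 73796)) = Rational(9, 73796)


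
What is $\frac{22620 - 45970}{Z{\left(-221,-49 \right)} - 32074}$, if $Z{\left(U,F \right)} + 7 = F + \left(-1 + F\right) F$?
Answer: $\frac{2335}{2968} \approx 0.78673$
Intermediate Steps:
$Z{\left(U,F \right)} = -7 + F + F \left(-1 + F\right)$ ($Z{\left(U,F \right)} = -7 + \left(F + \left(-1 + F\right) F\right) = -7 + \left(F + F \left(-1 + F\right)\right) = -7 + F + F \left(-1 + F\right)$)
$\frac{22620 - 45970}{Z{\left(-221,-49 \right)} - 32074} = \frac{22620 - 45970}{\left(-7 + \left(-49\right)^{2}\right) - 32074} = - \frac{23350}{\left(-7 + 2401\right) - 32074} = - \frac{23350}{2394 - 32074} = - \frac{23350}{-29680} = \left(-23350\right) \left(- \frac{1}{29680}\right) = \frac{2335}{2968}$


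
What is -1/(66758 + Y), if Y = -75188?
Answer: 1/8430 ≈ 0.00011862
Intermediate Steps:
-1/(66758 + Y) = -1/(66758 - 75188) = -1/(-8430) = -1*(-1/8430) = 1/8430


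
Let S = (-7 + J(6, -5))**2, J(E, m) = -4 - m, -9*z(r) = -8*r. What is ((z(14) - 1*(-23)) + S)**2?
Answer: 413449/81 ≈ 5104.3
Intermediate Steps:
z(r) = 8*r/9 (z(r) = -(-8)*r/9 = 8*r/9)
S = 36 (S = (-7 + (-4 - 1*(-5)))**2 = (-7 + (-4 + 5))**2 = (-7 + 1)**2 = (-6)**2 = 36)
((z(14) - 1*(-23)) + S)**2 = (((8/9)*14 - 1*(-23)) + 36)**2 = ((112/9 + 23) + 36)**2 = (319/9 + 36)**2 = (643/9)**2 = 413449/81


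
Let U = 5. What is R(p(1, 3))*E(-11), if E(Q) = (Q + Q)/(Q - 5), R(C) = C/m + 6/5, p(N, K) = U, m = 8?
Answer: 803/320 ≈ 2.5094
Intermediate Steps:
p(N, K) = 5
R(C) = 6/5 + C/8 (R(C) = C/8 + 6/5 = 6/5 + C/8)
E(Q) = 2*Q/(-5 + Q) (E(Q) = (2*Q)/(-5 + Q) = 2*Q/(-5 + Q))
R(p(1, 3))*E(-11) = (6/5 + (⅛)*5)*(2*(-11)/(-5 - 11)) = (6/5 + 5/8)*(2*(-11)/(-16)) = 73*(2*(-11)*(-1/16))/40 = (73/40)*(11/8) = 803/320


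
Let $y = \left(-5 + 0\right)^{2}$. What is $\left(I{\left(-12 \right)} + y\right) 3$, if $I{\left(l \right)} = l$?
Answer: $39$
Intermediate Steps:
$y = 25$ ($y = \left(-5\right)^{2} = 25$)
$\left(I{\left(-12 \right)} + y\right) 3 = \left(-12 + 25\right) 3 = 13 \cdot 3 = 39$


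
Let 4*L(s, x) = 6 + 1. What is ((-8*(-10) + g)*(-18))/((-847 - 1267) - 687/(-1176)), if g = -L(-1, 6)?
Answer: 61348/92051 ≈ 0.66646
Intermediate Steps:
L(s, x) = 7/4 (L(s, x) = (6 + 1)/4 = (¼)*7 = 7/4)
g = -7/4 (g = -1*7/4 = -7/4 ≈ -1.7500)
((-8*(-10) + g)*(-18))/((-847 - 1267) - 687/(-1176)) = ((-8*(-10) - 7/4)*(-18))/((-847 - 1267) - 687/(-1176)) = ((80 - 7/4)*(-18))/(-2114 - 687*(-1/1176)) = ((313/4)*(-18))/(-2114 + 229/392) = -2817/(2*(-828459/392)) = -2817/2*(-392/828459) = 61348/92051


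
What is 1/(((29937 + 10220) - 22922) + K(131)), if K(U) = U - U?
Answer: 1/17235 ≈ 5.8021e-5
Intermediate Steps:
K(U) = 0
1/(((29937 + 10220) - 22922) + K(131)) = 1/(((29937 + 10220) - 22922) + 0) = 1/((40157 - 22922) + 0) = 1/(17235 + 0) = 1/17235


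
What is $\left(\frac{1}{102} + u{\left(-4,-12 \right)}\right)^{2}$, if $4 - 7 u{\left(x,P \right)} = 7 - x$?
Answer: $\frac{10201}{10404} \approx 0.98049$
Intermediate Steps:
$u{\left(x,P \right)} = - \frac{3}{7} + \frac{x}{7}$ ($u{\left(x,P \right)} = \frac{4}{7} - \frac{7 - x}{7} = \frac{4}{7} + \left(-1 + \frac{x}{7}\right) = - \frac{3}{7} + \frac{x}{7}$)
$\left(\frac{1}{102} + u{\left(-4,-12 \right)}\right)^{2} = \left(\frac{1}{102} + \left(- \frac{3}{7} + \frac{1}{7} \left(-4\right)\right)\right)^{2} = \left(\frac{1}{102} - 1\right)^{2} = \left(- \frac{101}{102}\right)^{2} = \frac{10201}{10404}$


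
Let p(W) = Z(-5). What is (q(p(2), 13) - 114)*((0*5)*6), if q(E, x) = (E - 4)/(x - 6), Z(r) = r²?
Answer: 0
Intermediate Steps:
p(W) = 25 (p(W) = (-5)² = 25)
q(E, x) = (-4 + E)/(-6 + x)
(q(p(2), 13) - 114)*((0*5)*6) = ((-4 + 25)/(-6 + 13) - 114)*((0*5)*6) = (21/7 - 114)*(0*6) = ((⅐)*21 - 114)*0 = (3 - 114)*0 = -111*0 = 0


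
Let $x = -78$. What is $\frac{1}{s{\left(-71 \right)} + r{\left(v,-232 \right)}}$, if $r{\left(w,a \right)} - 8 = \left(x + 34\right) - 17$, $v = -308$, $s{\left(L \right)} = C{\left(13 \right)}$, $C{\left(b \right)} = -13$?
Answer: $- \frac{1}{66} \approx -0.015152$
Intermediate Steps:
$s{\left(L \right)} = -13$
$r{\left(w,a \right)} = -53$ ($r{\left(w,a \right)} = 8 + \left(\left(-78 + 34\right) - 17\right) = 8 - 61 = -53$)
$\frac{1}{s{\left(-71 \right)} + r{\left(v,-232 \right)}} = \frac{1}{-13 - 53} = \frac{1}{-66} = - \frac{1}{66}$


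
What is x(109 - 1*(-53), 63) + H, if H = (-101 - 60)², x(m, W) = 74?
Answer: 25995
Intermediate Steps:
H = 25921 (H = (-161)² = 25921)
x(109 - 1*(-53), 63) + H = 74 + 25921 = 25995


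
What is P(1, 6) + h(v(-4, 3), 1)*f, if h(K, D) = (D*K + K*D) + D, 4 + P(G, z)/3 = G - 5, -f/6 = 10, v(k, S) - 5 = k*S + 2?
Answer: 516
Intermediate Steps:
v(k, S) = 7 + S*k (v(k, S) = 5 + (k*S + 2) = 5 + (S*k + 2) = 5 + (2 + S*k) = 7 + S*k)
f = -60 (f = -6*10 = -60)
P(G, z) = -27 + 3*G (P(G, z) = -12 + 3*(G - 5) = -12 + 3*(-5 + G) = -12 + (-15 + 3*G) = -27 + 3*G)
h(K, D) = D + 2*D*K (h(K, D) = (D*K + D*K) + D = 2*D*K + D = D + 2*D*K)
P(1, 6) + h(v(-4, 3), 1)*f = (-27 + 3*1) + (1*(1 + 2*(7 + 3*(-4))))*(-60) = (-27 + 3) + (1*(1 + 2*(7 - 12)))*(-60) = -24 + (1*(1 + 2*(-5)))*(-60) = -24 + (1*(1 - 10))*(-60) = -24 + (1*(-9))*(-60) = -24 - 9*(-60) = -24 + 540 = 516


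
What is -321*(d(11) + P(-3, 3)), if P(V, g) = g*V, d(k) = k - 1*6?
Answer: 1284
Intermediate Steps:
d(k) = -6 + k (d(k) = k - 6 = -6 + k)
P(V, g) = V*g
-321*(d(11) + P(-3, 3)) = -321*((-6 + 11) - 3*3) = -321*(5 - 9) = -321*(-4) = 1284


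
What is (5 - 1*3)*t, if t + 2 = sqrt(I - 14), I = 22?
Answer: -4 + 4*sqrt(2) ≈ 1.6569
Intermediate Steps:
t = -2 + 2*sqrt(2) (t = -2 + sqrt(22 - 14) = -2 + sqrt(8) = -2 + 2*sqrt(2) ≈ 0.82843)
(5 - 1*3)*t = (5 - 1*3)*(-2 + 2*sqrt(2)) = (5 - 3)*(-2 + 2*sqrt(2)) = 2*(-2 + 2*sqrt(2)) = -4 + 4*sqrt(2)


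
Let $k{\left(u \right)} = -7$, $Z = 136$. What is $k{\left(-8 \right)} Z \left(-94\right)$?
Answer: $89488$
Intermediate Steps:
$k{\left(-8 \right)} Z \left(-94\right) = \left(-7\right) 136 \left(-94\right) = \left(-952\right) \left(-94\right) = 89488$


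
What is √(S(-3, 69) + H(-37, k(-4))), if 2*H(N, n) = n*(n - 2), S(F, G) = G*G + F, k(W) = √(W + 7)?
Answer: √(19038 - 4*√3)/2 ≈ 68.977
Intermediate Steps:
k(W) = √(7 + W)
S(F, G) = F + G² (S(F, G) = G² + F = F + G²)
H(N, n) = n*(-2 + n)/2 (H(N, n) = (n*(n - 2))/2 = (n*(-2 + n))/2 = n*(-2 + n)/2)
√(S(-3, 69) + H(-37, k(-4))) = √((-3 + 69²) + √(7 - 4)*(-2 + √(7 - 4))/2) = √((-3 + 4761) + √3*(-2 + √3)/2) = √(4758 + √3*(-2 + √3)/2)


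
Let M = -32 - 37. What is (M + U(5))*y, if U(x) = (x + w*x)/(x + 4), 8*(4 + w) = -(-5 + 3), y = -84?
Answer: 17773/3 ≈ 5924.3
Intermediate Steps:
w = -15/4 (w = -4 + (-(-5 + 3))/8 = -4 + (-1*(-2))/8 = -4 + (1/8)*2 = -4 + 1/4 = -15/4 ≈ -3.7500)
M = -69
U(x) = -11*x/(4*(4 + x)) (U(x) = (x - 15*x/4)/(x + 4) = (-11*x/4)/(4 + x) = -11*x/(4*(4 + x)))
(M + U(5))*y = (-69 - 11*5/(16 + 4*5))*(-84) = (-69 - 11*5/(16 + 20))*(-84) = (-69 - 11*5/36)*(-84) = (-69 - 11*5*1/36)*(-84) = (-69 - 55/36)*(-84) = -2539/36*(-84) = 17773/3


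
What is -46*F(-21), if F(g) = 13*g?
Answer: 12558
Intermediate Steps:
-46*F(-21) = -598*(-21) = -46*(-273) = 12558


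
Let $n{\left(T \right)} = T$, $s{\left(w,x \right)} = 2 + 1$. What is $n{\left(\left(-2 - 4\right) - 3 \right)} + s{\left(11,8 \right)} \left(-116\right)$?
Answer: $-357$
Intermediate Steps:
$s{\left(w,x \right)} = 3$
$n{\left(\left(-2 - 4\right) - 3 \right)} + s{\left(11,8 \right)} \left(-116\right) = \left(\left(-2 - 4\right) - 3\right) + 3 \left(-116\right) = \left(-6 - 3\right) - 348 = -9 - 348 = -357$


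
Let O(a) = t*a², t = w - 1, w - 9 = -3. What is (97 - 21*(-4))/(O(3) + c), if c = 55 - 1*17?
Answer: 181/83 ≈ 2.1807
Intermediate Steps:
w = 6 (w = 9 - 3 = 6)
t = 5 (t = 6 - 1 = 5)
O(a) = 5*a²
c = 38 (c = 55 - 17 = 38)
(97 - 21*(-4))/(O(3) + c) = (97 - 21*(-4))/(5*3² + 38) = (97 + 84)/(5*9 + 38) = 181/(45 + 38) = 181/83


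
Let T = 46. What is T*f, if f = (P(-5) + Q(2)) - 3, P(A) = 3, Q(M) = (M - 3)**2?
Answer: 46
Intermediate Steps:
Q(M) = (-3 + M)**2
f = 1 (f = (3 + (-3 + 2)**2) - 3 = (3 + (-1)**2) - 3 = (3 + 1) - 3 = 4 - 3 = 1)
T*f = 46*1 = 46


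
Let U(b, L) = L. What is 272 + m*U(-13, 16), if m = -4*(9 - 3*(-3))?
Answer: -880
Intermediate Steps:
m = -72 (m = -4*(9 + 9) = -4*18 = -72)
272 + m*U(-13, 16) = 272 - 72*16 = 272 - 1152 = -880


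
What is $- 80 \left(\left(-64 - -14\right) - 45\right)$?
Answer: $7600$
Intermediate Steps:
$- 80 \left(\left(-64 - -14\right) - 45\right) = - 80 \left(\left(-64 + 14\right) - 45\right) = - 80 \left(-50 - 45\right) = \left(-80\right) \left(-95\right) = 7600$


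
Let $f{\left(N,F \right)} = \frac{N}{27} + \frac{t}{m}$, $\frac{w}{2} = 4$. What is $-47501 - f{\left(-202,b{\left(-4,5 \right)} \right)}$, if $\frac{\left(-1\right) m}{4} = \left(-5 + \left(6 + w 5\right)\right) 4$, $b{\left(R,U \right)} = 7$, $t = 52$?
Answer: $- \frac{210300949}{4428} \approx -47493.0$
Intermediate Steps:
$w = 8$ ($w = 2 \cdot 4 = 8$)
$m = -656$ ($m = - 4 \left(-5 + \left(6 + 8 \cdot 5\right)\right) 4 = - 4 \left(-5 + \left(6 + 40\right)\right) 4 = - 4 \left(-5 + 46\right) 4 = - 4 \cdot 41 \cdot 4 = \left(-4\right) 164 = -656$)
$f{\left(N,F \right)} = - \frac{13}{164} + \frac{N}{27}$ ($f{\left(N,F \right)} = \frac{N}{27} + \frac{52}{-656} = N \frac{1}{27} + 52 \left(- \frac{1}{656}\right) = \frac{N}{27} - \frac{13}{164} = - \frac{13}{164} + \frac{N}{27}$)
$-47501 - f{\left(-202,b{\left(-4,5 \right)} \right)} = -47501 - \left(- \frac{13}{164} + \frac{1}{27} \left(-202\right)\right) = -47501 - \left(- \frac{13}{164} - \frac{202}{27}\right) = -47501 - - \frac{33479}{4428} = -47501 + \frac{33479}{4428} = - \frac{210300949}{4428}$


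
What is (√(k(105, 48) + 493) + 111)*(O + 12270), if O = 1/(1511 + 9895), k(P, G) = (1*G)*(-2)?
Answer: 5178209977/3802 + 139951621*√397/11406 ≈ 1.6064e+6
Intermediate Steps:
k(P, G) = -2*G (k(P, G) = G*(-2) = -2*G)
O = 1/11406 ≈ 8.7673e-5
(√(k(105, 48) + 493) + 111)*(O + 12270) = (√(-2*48 + 493) + 111)*(1/11406 + 12270) = (√(-96 + 493) + 111)*(139951621/11406) = (√397 + 111)*(139951621/11406) = (111 + √397)*(139951621/11406) = 5178209977/3802 + 139951621*√397/11406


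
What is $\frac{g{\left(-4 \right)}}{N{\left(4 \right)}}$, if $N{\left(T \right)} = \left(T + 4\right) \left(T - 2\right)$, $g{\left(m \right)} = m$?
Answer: $- \frac{1}{4} \approx -0.25$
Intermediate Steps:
$N{\left(T \right)} = \left(-2 + T\right) \left(4 + T\right)$ ($N{\left(T \right)} = \left(4 + T\right) \left(-2 + T\right) = \left(-2 + T\right) \left(4 + T\right)$)
$\frac{g{\left(-4 \right)}}{N{\left(4 \right)}} = - \frac{4}{-8 + 4^{2} + 2 \cdot 4} = - \frac{4}{-8 + 16 + 8} = - \frac{4}{16} = \left(-4\right) \frac{1}{16} = - \frac{1}{4}$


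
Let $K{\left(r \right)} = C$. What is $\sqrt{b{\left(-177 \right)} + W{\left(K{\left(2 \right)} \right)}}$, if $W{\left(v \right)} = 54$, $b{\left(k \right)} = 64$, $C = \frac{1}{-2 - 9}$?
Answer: $\sqrt{118} \approx 10.863$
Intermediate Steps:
$C = - \frac{1}{11}$ ($C = \frac{1}{-11} = - \frac{1}{11} \approx -0.090909$)
$K{\left(r \right)} = - \frac{1}{11}$
$\sqrt{b{\left(-177 \right)} + W{\left(K{\left(2 \right)} \right)}} = \sqrt{64 + 54} = \sqrt{118}$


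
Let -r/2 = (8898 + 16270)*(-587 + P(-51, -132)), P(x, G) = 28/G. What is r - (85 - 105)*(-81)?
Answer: 88668868/3 ≈ 2.9556e+7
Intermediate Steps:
r = 88673728/3 (r = -2*(8898 + 16270)*(-587 + 28/(-132)) = -50336*(-587 + 28*(-1/132)) = -50336*(-587 - 7/33) = -50336*(-19378)/33 = -2*(-44336864/3) = 88673728/3 ≈ 2.9558e+7)
r - (85 - 105)*(-81) = 88673728/3 - (85 - 105)*(-81) = 88673728/3 - (-20)*(-81) = 88673728/3 - 1*1620 = 88673728/3 - 1620 = 88668868/3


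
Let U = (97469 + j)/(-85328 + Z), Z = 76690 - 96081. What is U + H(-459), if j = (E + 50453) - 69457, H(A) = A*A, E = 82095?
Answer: 22062143079/104719 ≈ 2.1068e+5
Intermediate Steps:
H(A) = A²
j = 63091 (j = (82095 + 50453) - 69457 = 132548 - 69457 = 63091)
Z = -19391
U = -160560/104719 (U = (97469 + 63091)/(-85328 - 19391) = 160560/(-104719) = 160560*(-1/104719) = -160560/104719 ≈ -1.5332)
U + H(-459) = -160560/104719 + (-459)² = -160560/104719 + 210681 = 22062143079/104719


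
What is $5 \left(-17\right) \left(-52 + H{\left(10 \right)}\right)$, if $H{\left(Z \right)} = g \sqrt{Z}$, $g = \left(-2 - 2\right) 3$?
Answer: $4420 + 1020 \sqrt{10} \approx 7645.5$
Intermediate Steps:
$g = -12$ ($g = \left(-4\right) 3 = -12$)
$H{\left(Z \right)} = - 12 \sqrt{Z}$
$5 \left(-17\right) \left(-52 + H{\left(10 \right)}\right) = 5 \left(-17\right) \left(-52 - 12 \sqrt{10}\right) = - 85 \left(-52 - 12 \sqrt{10}\right) = 4420 + 1020 \sqrt{10}$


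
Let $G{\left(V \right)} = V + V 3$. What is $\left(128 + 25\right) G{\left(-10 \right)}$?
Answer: $-6120$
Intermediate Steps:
$G{\left(V \right)} = 4 V$ ($G{\left(V \right)} = V + 3 V = 4 V$)
$\left(128 + 25\right) G{\left(-10 \right)} = \left(128 + 25\right) 4 \left(-10\right) = 153 \left(-40\right) = -6120$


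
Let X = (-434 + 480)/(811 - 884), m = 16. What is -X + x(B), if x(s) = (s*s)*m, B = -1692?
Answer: 3343825198/73 ≈ 4.5806e+7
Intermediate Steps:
x(s) = 16*s² (x(s) = (s*s)*16 = s²*16 = 16*s²)
X = -46/73 (X = 46/(-73) = -1/73*46 = -46/73 ≈ -0.63014)
-X + x(B) = -1*(-46/73) + 16*(-1692)² = 46/73 + 16*2862864 = 46/73 + 45805824 = 3343825198/73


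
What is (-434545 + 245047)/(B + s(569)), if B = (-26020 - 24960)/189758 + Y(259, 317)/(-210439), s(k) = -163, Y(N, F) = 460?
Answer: 3783562903965738/3259905161053 ≈ 1160.6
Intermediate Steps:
B = -5407734450/19966241881 (B = (-26020 - 24960)/189758 + 460/(-210439) = -50980*1/189758 + 460*(-1/210439) = -25490/94879 - 460/210439 = -5407734450/19966241881 ≈ -0.27084)
(-434545 + 245047)/(B + s(569)) = (-434545 + 245047)/(-5407734450/19966241881 - 163) = -189498/(-3259905161053/19966241881) = -189498*(-19966241881/3259905161053) = 3783562903965738/3259905161053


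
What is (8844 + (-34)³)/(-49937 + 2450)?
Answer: 30460/47487 ≈ 0.64144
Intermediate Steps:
(8844 + (-34)³)/(-49937 + 2450) = (8844 - 39304)/(-47487) = -30460*(-1/47487) = 30460/47487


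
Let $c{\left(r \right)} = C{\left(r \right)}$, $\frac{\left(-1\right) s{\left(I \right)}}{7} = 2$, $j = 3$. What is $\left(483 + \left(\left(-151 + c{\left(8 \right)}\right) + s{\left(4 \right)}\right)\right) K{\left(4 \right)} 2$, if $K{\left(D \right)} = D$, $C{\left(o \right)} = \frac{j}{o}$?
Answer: $2547$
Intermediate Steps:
$s{\left(I \right)} = -14$ ($s{\left(I \right)} = \left(-7\right) 2 = -14$)
$C{\left(o \right)} = \frac{3}{o}$
$c{\left(r \right)} = \frac{3}{r}$
$\left(483 + \left(\left(-151 + c{\left(8 \right)}\right) + s{\left(4 \right)}\right)\right) K{\left(4 \right)} 2 = \left(483 - \left(165 - \frac{3}{8}\right)\right) 4 \cdot 2 = \left(483 + \left(\left(-151 + 3 \cdot \frac{1}{8}\right) - 14\right)\right) 8 = \left(483 + \left(\left(-151 + \frac{3}{8}\right) - 14\right)\right) 8 = \left(483 - \frac{1317}{8}\right) 8 = \frac{2547}{8} \cdot 8 = 2547$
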